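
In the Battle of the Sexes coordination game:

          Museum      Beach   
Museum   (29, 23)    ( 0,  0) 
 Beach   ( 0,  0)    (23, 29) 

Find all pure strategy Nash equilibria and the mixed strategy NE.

Pure NE: (Museum, Museum) and (Beach, Beach); Mixed NE: p = 0.5577, q = 0.4423

Work:
Check pure NE:
(Museum, Museum): (29, 23) - no unilateral deviation beneficial
(Beach, Beach): (23, 29) - no unilateral deviation beneficial
Mixed NE: P1 plays Museum with p = 0.5577, P2 plays Museum with q = 0.4423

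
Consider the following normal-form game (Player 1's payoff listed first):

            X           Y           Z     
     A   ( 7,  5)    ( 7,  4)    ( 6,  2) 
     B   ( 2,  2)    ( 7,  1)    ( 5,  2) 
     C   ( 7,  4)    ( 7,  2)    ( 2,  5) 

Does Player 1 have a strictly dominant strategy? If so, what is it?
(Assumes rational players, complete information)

No strictly dominant strategy exists for Player 1

Work:
A strategy strictly dominates another if it gives a strictly higher payoff against every opponent action. Compare each pair of P1's strategies column-by-column:
  A vs B: [7 vs 2, 7 vs 7, 6 vs 5] → A does not strictly dominate B (column Y: 7 ≤ 7)
  A vs C: [7 vs 7, 7 vs 7, 6 vs 2] → A does not strictly dominate C (column X: 7 ≤ 7)
  B vs A: [2 vs 7, 7 vs 7, 5 vs 6] → B does not strictly dominate A (column X: 2 ≤ 7)
  B vs C: [2 vs 7, 7 vs 7, 5 vs 2] → B does not strictly dominate C (column X: 2 ≤ 7)
  C vs A: [7 vs 7, 7 vs 7, 2 vs 6] → C does not strictly dominate A (column X: 7 ≤ 7)
  C vs B: [7 vs 2, 7 vs 7, 2 vs 5] → C does not strictly dominate B (column Y: 7 ≤ 7)
No single strategy strictly dominates all others → no strictly dominant strategy.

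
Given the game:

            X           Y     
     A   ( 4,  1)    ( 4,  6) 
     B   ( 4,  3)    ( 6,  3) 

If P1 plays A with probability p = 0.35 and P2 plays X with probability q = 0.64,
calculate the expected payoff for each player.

E[P1] = 4.468, E[P2] = 2.93

Work:
E[P1] = p·q·π₁(A,X) + p·(1-q)·π₁(A,Y) + (1-p)·q·π₁(B,X) + (1-p)·(1-q)·π₁(B,Y)
= 0.35·0.64·4 + 0.35·0.36·4 + 0.65·0.64·4 + 0.65·0.36·6
= 4.468

E[P2] = 2.93 (similar calculation)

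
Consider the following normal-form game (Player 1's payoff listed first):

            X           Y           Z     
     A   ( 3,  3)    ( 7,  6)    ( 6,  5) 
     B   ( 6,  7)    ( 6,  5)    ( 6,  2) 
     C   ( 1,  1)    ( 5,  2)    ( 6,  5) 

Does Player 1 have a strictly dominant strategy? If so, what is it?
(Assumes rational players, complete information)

No strictly dominant strategy exists for Player 1

Work:
A strategy strictly dominates another if it gives a strictly higher payoff against every opponent action. Compare each pair of P1's strategies column-by-column:
  A vs B: [3 vs 6, 7 vs 6, 6 vs 6] → A does not strictly dominate B (column X: 3 ≤ 6)
  A vs C: [3 vs 1, 7 vs 5, 6 vs 6] → A does not strictly dominate C (column Z: 6 ≤ 6)
  B vs A: [6 vs 3, 6 vs 7, 6 vs 6] → B does not strictly dominate A (column Y: 6 ≤ 7)
  B vs C: [6 vs 1, 6 vs 5, 6 vs 6] → B does not strictly dominate C (column Z: 6 ≤ 6)
  C vs A: [1 vs 3, 5 vs 7, 6 vs 6] → C does not strictly dominate A (column X: 1 ≤ 3)
  C vs B: [1 vs 6, 5 vs 6, 6 vs 6] → C does not strictly dominate B (column X: 1 ≤ 6)
No single strategy strictly dominates all others → no strictly dominant strategy.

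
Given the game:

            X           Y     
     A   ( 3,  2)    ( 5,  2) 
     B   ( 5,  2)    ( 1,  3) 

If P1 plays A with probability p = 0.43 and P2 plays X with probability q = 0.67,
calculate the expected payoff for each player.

E[P1] = 3.6714, E[P2] = 2.1881

Work:
E[P1] = p·q·π₁(A,X) + p·(1-q)·π₁(A,Y) + (1-p)·q·π₁(B,X) + (1-p)·(1-q)·π₁(B,Y)
= 0.43·0.67·3 + 0.43·0.33·5 + 0.57·0.67·5 + 0.57·0.33·1
= 3.6714

E[P2] = 2.1881 (similar calculation)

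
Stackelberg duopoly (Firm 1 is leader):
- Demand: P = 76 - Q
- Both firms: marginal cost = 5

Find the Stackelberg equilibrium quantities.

q₁* (leader) = 35.5, q₂* (follower) = 17.75

Work:
Follower's reaction: q₂ = (a - c - q₁)/2
Leader substitutes: π₁ = q₁·(a - q₁ - (a-c-q₁)/2 - c)
FOC: q₁* = (76 - 5)/2 = 35.50
Then: q₂* = (76 - 5 - 35.5)/2 = 17.75
Leader has first-mover advantage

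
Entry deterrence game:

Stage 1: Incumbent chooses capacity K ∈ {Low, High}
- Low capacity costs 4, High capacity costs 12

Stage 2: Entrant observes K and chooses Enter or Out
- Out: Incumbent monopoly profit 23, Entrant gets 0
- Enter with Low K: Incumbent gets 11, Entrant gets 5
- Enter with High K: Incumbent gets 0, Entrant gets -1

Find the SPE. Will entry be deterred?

SPE: (High, Enter|Low, Out|High); Entry deterred. Incumbent net profit = 11

Work:
After Low K: Entrant enters (5 > 0)
After High K: Entrant stays out (-1 < 0)
Incumbent: Low → 11−4=7, High → 23−12=11
Incumbent chooses High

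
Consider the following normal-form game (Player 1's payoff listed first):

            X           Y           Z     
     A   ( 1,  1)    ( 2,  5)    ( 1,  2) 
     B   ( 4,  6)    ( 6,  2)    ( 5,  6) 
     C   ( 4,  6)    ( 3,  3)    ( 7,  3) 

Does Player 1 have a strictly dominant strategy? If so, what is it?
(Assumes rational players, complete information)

No strictly dominant strategy exists for Player 1

Work:
A strategy strictly dominates another if it gives a strictly higher payoff against every opponent action. Compare each pair of P1's strategies column-by-column:
  A vs B: [1 vs 4, 2 vs 6, 1 vs 5] → A does not strictly dominate B (column X: 1 ≤ 4)
  A vs C: [1 vs 4, 2 vs 3, 1 vs 7] → A does not strictly dominate C (column X: 1 ≤ 4)
  B vs A: [4 vs 1, 6 vs 2, 5 vs 1] → B strictly dominates A
  B vs C: [4 vs 4, 6 vs 3, 5 vs 7] → B does not strictly dominate C (column X: 4 ≤ 4)
  C vs A: [4 vs 1, 3 vs 2, 7 vs 1] → C strictly dominates A
  C vs B: [4 vs 4, 3 vs 6, 7 vs 5] → C does not strictly dominate B (column X: 4 ≤ 4)
No single strategy strictly dominates all others → no strictly dominant strategy.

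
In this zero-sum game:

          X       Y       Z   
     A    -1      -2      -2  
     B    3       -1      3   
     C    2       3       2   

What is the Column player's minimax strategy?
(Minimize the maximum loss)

Column should play X or Y or Z (all achieve the minimum), value = 3

Work:
Column player minimizes Row's maximum payoff:
Column X: max payoff to Row = 3
Column Y: max payoff to Row = 3
Column Z: max payoff to Row = 3
Minimum is 3, achieved by columns X, Y, Z (tied).
Each of X or Y or Z is a minimax strategy.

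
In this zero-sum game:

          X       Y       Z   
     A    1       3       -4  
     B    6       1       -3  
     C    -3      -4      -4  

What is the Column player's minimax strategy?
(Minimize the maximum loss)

Column should play Z, value = -3

Work:
Column player minimizes Row's maximum payoff:
Column X: max payoff to Row = 6
Column Y: max payoff to Row = 3
Column Z: max payoff to Row = -3
Minimum is -3, achieved by column Z.
Minimax strategy: Z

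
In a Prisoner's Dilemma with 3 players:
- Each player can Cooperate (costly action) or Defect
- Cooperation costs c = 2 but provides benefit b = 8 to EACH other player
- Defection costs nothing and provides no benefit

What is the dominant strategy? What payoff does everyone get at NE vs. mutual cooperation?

Dominant: Defect; NE payoff = 0; Coop payoff = 14

Work:
Defect dominates (saves cost c = 2, benefit to others is external)
NE: All defect → everyone gets 0
If all cooperate: each receives (2)×8 - 2 = 14
Social dilemma: 14 > 0 but NE gives 0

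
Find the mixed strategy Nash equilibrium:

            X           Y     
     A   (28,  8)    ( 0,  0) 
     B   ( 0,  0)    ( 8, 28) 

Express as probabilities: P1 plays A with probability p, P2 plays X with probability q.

p = 0.7778, q = 0.2222

Work:
Find probabilities that make opponent indifferent:
P2 chooses q to make P1 indifferent between A and B
P1 chooses p to make P2 indifferent between X and Y
Mixed NE: P1 plays (A: 0.7778, B: 0.2222), P2 plays (X: 0.2222, Y: 0.7778)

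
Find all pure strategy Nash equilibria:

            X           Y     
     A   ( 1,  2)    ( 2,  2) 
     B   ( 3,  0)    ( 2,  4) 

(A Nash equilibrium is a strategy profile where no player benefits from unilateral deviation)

Nash equilibrium: (A, Y), (B, Y)

Work:
Best responses:
  P1 vs X: payoffs [1, 3] → best response B (payoff 3)
  P1 vs Y: payoffs [2, 2] → best response A/B (payoff 2)
  P2 vs A: payoffs [2, 2] → best response X/Y (payoff 2)
  P2 vs B: payoffs [0, 4] → best response Y (payoff 4)
Mutual best responses: (A,Y), (B,Y) → Nash equilibria.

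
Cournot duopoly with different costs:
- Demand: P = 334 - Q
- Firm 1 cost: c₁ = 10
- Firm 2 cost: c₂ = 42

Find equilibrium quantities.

q₁* = 118.67, q₂* = 86.67

Work:
Reaction: q₁ = (334 - 10 - q₂)/2
Reaction: q₂ = (334 - 42 - q₁)/2
Solve simultaneously:
q₁* = (334 - 2×10 + 42)/3 = 118.67
q₂* = (334 - 2×42 + 10)/3 = 86.67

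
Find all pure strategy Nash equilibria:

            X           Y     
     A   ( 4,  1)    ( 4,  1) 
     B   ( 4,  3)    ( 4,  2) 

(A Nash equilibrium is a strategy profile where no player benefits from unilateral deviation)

Nash equilibrium: (A, X), (A, Y), (B, X)

Work:
Best responses:
  P1 vs X: payoffs [4, 4] → best response A/B (payoff 4)
  P1 vs Y: payoffs [4, 4] → best response A/B (payoff 4)
  P2 vs A: payoffs [1, 1] → best response X/Y (payoff 1)
  P2 vs B: payoffs [3, 2] → best response X (payoff 3)
Mutual best responses: (A,X), (A,Y), (B,X) → Nash equilibria.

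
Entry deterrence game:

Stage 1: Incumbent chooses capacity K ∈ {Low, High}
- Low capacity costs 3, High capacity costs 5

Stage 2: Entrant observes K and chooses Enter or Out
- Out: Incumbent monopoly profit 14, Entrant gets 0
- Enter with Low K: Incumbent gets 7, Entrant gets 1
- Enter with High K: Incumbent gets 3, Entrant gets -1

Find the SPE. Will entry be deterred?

SPE: (High, Enter|Low, Out|High); Entry deterred. Incumbent net profit = 9

Work:
After Low K: Entrant enters (1 > 0)
After High K: Entrant stays out (-1 < 0)
Incumbent: Low → 7−3=4, High → 14−5=9
Incumbent chooses High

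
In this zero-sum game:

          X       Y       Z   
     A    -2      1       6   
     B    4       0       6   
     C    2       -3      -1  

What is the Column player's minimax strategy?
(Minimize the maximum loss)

Column should play Y, value = 1

Work:
Column player minimizes Row's maximum payoff:
Column X: max payoff to Row = 4
Column Y: max payoff to Row = 1
Column Z: max payoff to Row = 6
Minimum is 1, achieved by column Y.
Minimax strategy: Y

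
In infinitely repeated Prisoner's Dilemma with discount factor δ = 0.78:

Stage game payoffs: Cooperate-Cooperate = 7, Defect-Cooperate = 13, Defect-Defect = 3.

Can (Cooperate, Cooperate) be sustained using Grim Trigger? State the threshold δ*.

δ* = 0.6; since δ = 0.78 ≥ 0.6, cooperation can be sustained

Work:
For Grim Trigger:
Cooperate forever: 7/(1-δ)
Defect then punished: 13 + 3·δ/(1-δ)
Need: 7/(1-δ) ≥ 13 + 3·δ/(1-δ)
Solving: δ ≥ (T-R)/(T-P) = (13-7)/(13-3) = 0.6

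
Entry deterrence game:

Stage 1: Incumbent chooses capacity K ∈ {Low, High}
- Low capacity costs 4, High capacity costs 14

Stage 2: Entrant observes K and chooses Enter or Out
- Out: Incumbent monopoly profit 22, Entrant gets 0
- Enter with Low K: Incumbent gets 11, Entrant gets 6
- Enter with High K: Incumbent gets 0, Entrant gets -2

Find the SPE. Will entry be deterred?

SPE: (High, Enter|Low, Out|High); Entry deterred. Incumbent net profit = 8

Work:
After Low K: Entrant enters (6 > 0)
After High K: Entrant stays out (-2 < 0)
Incumbent: Low → 11−4=7, High → 22−14=8
Incumbent chooses High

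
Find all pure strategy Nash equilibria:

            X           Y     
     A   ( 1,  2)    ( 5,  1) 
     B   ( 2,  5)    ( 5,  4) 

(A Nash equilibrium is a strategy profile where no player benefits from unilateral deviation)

Nash equilibrium: (B, X)

Work:
Best responses:
  P1 vs X: payoffs [1, 2] → best response B (payoff 2)
  P1 vs Y: payoffs [5, 5] → best response A/B (payoff 5)
  P2 vs A: payoffs [2, 1] → best response X (payoff 2)
  P2 vs B: payoffs [5, 4] → best response X (payoff 5)
Mutual best responses: (B,X) → Nash equilibria.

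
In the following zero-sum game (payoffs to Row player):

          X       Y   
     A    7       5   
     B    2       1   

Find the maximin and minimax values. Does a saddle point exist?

Maximin = 5, Minimax = 5, Saddle: True

Work:
Row minimums: [5, 1] → maximin = 5
Column maximums: [7, 5] → minimax = 5
Saddle point exists! Game value = 5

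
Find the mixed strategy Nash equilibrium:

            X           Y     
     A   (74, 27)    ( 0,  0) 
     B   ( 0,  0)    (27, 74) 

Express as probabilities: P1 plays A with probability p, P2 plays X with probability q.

p = 0.7327, q = 0.2673

Work:
Find probabilities that make opponent indifferent:
P2 chooses q to make P1 indifferent between A and B
P1 chooses p to make P2 indifferent between X and Y
Mixed NE: P1 plays (A: 0.7327, B: 0.2673), P2 plays (X: 0.2673, Y: 0.7327)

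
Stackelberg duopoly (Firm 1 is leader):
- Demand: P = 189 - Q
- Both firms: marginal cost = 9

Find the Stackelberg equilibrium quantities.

q₁* (leader) = 90.0, q₂* (follower) = 45.0

Work:
Follower's reaction: q₂ = (a - c - q₁)/2
Leader substitutes: π₁ = q₁·(a - q₁ - (a-c-q₁)/2 - c)
FOC: q₁* = (189 - 9)/2 = 90.00
Then: q₂* = (189 - 9 - 90.0)/2 = 45.00
Leader has first-mover advantage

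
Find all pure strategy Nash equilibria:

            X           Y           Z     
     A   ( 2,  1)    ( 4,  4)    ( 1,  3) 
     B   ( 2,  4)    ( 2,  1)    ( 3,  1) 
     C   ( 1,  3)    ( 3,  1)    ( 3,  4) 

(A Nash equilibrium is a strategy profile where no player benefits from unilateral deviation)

Nash equilibrium: (A, Y), (B, X), (C, Z)

Work:
Best responses:
  P1 vs X: payoffs [2, 2, 1] → best response A/B (payoff 2)
  P1 vs Y: payoffs [4, 2, 3] → best response A (payoff 4)
  P1 vs Z: payoffs [1, 3, 3] → best response B/C (payoff 3)
  P2 vs A: payoffs [1, 4, 3] → best response Y (payoff 4)
  P2 vs B: payoffs [4, 1, 1] → best response X (payoff 4)
  P2 vs C: payoffs [3, 1, 4] → best response Z (payoff 4)
Mutual best responses: (A,Y), (B,X), (C,Z) → Nash equilibria.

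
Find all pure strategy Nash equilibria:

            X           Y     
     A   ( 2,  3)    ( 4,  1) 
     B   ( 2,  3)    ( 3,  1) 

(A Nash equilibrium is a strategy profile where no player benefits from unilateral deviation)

Nash equilibrium: (A, X), (B, X)

Work:
Best responses:
  P1 vs X: payoffs [2, 2] → best response A/B (payoff 2)
  P1 vs Y: payoffs [4, 3] → best response A (payoff 4)
  P2 vs A: payoffs [3, 1] → best response X (payoff 3)
  P2 vs B: payoffs [3, 1] → best response X (payoff 3)
Mutual best responses: (A,X), (B,X) → Nash equilibria.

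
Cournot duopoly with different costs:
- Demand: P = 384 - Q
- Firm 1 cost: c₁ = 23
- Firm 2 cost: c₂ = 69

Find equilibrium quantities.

q₁* = 135.67, q₂* = 89.67

Work:
Reaction: q₁ = (384 - 23 - q₂)/2
Reaction: q₂ = (384 - 69 - q₁)/2
Solve simultaneously:
q₁* = (384 - 2×23 + 69)/3 = 135.67
q₂* = (384 - 2×69 + 23)/3 = 89.67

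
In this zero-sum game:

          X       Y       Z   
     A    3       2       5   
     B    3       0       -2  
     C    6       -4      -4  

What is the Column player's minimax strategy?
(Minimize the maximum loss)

Column should play Y, value = 2

Work:
Column player minimizes Row's maximum payoff:
Column X: max payoff to Row = 6
Column Y: max payoff to Row = 2
Column Z: max payoff to Row = 5
Minimum is 2, achieved by column Y.
Minimax strategy: Y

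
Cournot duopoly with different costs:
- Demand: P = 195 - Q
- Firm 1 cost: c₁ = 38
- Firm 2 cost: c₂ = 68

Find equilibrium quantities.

q₁* = 62.33, q₂* = 32.33

Work:
Reaction: q₁ = (195 - 38 - q₂)/2
Reaction: q₂ = (195 - 68 - q₁)/2
Solve simultaneously:
q₁* = (195 - 2×38 + 68)/3 = 62.33
q₂* = (195 - 2×68 + 38)/3 = 32.33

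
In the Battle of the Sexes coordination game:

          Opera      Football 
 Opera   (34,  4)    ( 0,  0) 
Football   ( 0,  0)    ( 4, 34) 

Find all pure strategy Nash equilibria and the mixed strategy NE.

Pure NE: (Opera, Opera) and (Football, Football); Mixed NE: p = 0.8947, q = 0.1053

Work:
Check pure NE:
(Opera, Opera): (34, 4) - no unilateral deviation beneficial
(Football, Football): (4, 34) - no unilateral deviation beneficial
Mixed NE: P1 plays Opera with p = 0.8947, P2 plays Opera with q = 0.1053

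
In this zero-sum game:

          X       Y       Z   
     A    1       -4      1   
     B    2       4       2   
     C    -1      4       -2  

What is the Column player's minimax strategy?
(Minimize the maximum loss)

Column should play X or Z (all achieve the minimum), value = 2

Work:
Column player minimizes Row's maximum payoff:
Column X: max payoff to Row = 2
Column Y: max payoff to Row = 4
Column Z: max payoff to Row = 2
Minimum is 2, achieved by columns X, Z (tied).
Each of X or Z is a minimax strategy.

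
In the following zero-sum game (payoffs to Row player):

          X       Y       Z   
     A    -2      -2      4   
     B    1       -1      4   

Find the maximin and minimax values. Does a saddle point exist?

Maximin = -1, Minimax = -1, Saddle: True

Work:
Row minimums: [-2, -1] → maximin = -1
Column maximums: [1, -1, 4] → minimax = -1
Saddle point exists! Game value = -1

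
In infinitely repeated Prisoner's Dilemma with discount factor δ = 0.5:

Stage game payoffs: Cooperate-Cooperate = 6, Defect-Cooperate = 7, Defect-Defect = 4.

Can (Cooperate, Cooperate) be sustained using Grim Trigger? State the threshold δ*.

δ* = 0.3333; since δ = 0.5 ≥ 0.3333, cooperation can be sustained

Work:
For Grim Trigger:
Cooperate forever: 6/(1-δ)
Defect then punished: 7 + 4·δ/(1-δ)
Need: 6/(1-δ) ≥ 7 + 4·δ/(1-δ)
Solving: δ ≥ (T-R)/(T-P) = (7-6)/(7-4) = 0.3333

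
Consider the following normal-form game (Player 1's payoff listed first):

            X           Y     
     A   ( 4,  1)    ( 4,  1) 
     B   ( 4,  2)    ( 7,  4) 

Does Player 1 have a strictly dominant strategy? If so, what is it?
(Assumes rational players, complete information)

No strictly dominant strategy exists for Player 1

Work:
A strategy strictly dominates another if it gives a strictly higher payoff against every opponent action. Compare each pair of P1's strategies column-by-column:
  A vs B: [4 vs 4, 4 vs 7] → A does not strictly dominate B (column X: 4 ≤ 4)
  B vs A: [4 vs 4, 7 vs 4] → B does not strictly dominate A (column X: 4 ≤ 4)
No single strategy strictly dominates all others → no strictly dominant strategy.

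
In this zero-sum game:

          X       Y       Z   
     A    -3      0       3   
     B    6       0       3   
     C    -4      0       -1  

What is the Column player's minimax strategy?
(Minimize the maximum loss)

Column should play Y, value = 0

Work:
Column player minimizes Row's maximum payoff:
Column X: max payoff to Row = 6
Column Y: max payoff to Row = 0
Column Z: max payoff to Row = 3
Minimum is 0, achieved by column Y.
Minimax strategy: Y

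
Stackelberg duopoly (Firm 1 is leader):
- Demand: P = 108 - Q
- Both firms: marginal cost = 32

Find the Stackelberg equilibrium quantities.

q₁* (leader) = 38.0, q₂* (follower) = 19.0

Work:
Follower's reaction: q₂ = (a - c - q₁)/2
Leader substitutes: π₁ = q₁·(a - q₁ - (a-c-q₁)/2 - c)
FOC: q₁* = (108 - 32)/2 = 38.00
Then: q₂* = (108 - 32 - 38.0)/2 = 19.00
Leader has first-mover advantage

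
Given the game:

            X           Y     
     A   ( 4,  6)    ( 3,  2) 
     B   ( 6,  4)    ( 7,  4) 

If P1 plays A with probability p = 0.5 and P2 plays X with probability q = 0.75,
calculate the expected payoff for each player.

E[P1] = 5.0, E[P2] = 4.5

Work:
E[P1] = p·q·π₁(A,X) + p·(1-q)·π₁(A,Y) + (1-p)·q·π₁(B,X) + (1-p)·(1-q)·π₁(B,Y)
= 0.5·0.75·4 + 0.5·0.25·3 + 0.5·0.75·6 + 0.5·0.25·7
= 5.0

E[P2] = 4.5 (similar calculation)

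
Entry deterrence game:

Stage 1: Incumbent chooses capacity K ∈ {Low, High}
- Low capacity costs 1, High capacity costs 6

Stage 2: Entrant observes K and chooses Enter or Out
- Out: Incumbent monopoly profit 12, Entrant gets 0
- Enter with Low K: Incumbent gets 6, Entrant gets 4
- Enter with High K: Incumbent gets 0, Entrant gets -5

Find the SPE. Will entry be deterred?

SPE: (High, Enter|Low, Out|High); Entry deterred. Incumbent net profit = 6

Work:
After Low K: Entrant enters (4 > 0)
After High K: Entrant stays out (-5 < 0)
Incumbent: Low → 6−1=5, High → 12−6=6
Incumbent chooses High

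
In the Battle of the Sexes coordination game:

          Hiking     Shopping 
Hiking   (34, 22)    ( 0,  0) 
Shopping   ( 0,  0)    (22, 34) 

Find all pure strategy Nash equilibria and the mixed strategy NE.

Pure NE: (Hiking, Hiking) and (Shopping, Shopping); Mixed NE: p = 0.6071, q = 0.3929

Work:
Check pure NE:
(Hiking, Hiking): (34, 22) - no unilateral deviation beneficial
(Shopping, Shopping): (22, 34) - no unilateral deviation beneficial
Mixed NE: P1 plays Hiking with p = 0.6071, P2 plays Hiking with q = 0.3929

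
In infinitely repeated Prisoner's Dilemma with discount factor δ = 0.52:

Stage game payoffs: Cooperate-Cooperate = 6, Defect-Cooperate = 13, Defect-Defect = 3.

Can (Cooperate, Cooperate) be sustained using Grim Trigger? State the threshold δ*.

δ* = 0.7; since δ = 0.52 < 0.7, cooperation cannot be sustained

Work:
For Grim Trigger:
Cooperate forever: 6/(1-δ)
Defect then punished: 13 + 3·δ/(1-δ)
Need: 6/(1-δ) ≥ 13 + 3·δ/(1-δ)
Solving: δ ≥ (T-R)/(T-P) = (13-6)/(13-3) = 0.7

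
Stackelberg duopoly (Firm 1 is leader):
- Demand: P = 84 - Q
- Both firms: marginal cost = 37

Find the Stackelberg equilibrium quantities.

q₁* (leader) = 23.5, q₂* (follower) = 11.75

Work:
Follower's reaction: q₂ = (a - c - q₁)/2
Leader substitutes: π₁ = q₁·(a - q₁ - (a-c-q₁)/2 - c)
FOC: q₁* = (84 - 37)/2 = 23.50
Then: q₂* = (84 - 37 - 23.5)/2 = 11.75
Leader has first-mover advantage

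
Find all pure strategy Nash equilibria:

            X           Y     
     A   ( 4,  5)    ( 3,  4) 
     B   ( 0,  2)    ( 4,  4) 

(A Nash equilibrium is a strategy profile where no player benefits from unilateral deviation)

Nash equilibrium: (A, X), (B, Y)

Work:
Best responses:
  P1 vs X: payoffs [4, 0] → best response A (payoff 4)
  P1 vs Y: payoffs [3, 4] → best response B (payoff 4)
  P2 vs A: payoffs [5, 4] → best response X (payoff 5)
  P2 vs B: payoffs [2, 4] → best response Y (payoff 4)
Mutual best responses: (A,X), (B,Y) → Nash equilibria.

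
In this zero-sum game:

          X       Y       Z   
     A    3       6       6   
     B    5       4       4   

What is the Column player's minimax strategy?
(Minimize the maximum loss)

Column should play X, value = 5

Work:
Column player minimizes Row's maximum payoff:
Column X: max payoff to Row = 5
Column Y: max payoff to Row = 6
Column Z: max payoff to Row = 6
Minimum is 5, achieved by column X.
Minimax strategy: X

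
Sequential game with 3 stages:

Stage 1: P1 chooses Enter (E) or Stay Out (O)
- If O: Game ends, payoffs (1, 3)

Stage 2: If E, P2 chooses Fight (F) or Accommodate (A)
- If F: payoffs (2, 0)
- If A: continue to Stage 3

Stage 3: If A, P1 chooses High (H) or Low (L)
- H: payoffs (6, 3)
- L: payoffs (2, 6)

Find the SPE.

SPE: (E, A, H); Outcome (6, 3)

Work:
Stage 3: P1 chooses H (6 vs 2)
Stage 2: P2: F->0, A->3 (anticipating H). Choose A
Stage 1: P1: O->1, E->6 (anticipating A, H). Choose E
SPE path: E -> A -> H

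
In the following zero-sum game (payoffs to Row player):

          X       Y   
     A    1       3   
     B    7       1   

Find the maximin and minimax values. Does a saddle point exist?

Maximin = 1, Minimax = 3, Saddle: False

Work:
Row minimums: [1, 1] → maximin = 1
Column maximums: [7, 3] → minimax = 3
No saddle point (maximin ≠ minimax). Mixed strategy needed.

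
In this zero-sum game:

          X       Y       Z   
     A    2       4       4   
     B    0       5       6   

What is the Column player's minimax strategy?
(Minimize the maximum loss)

Column should play X, value = 2

Work:
Column player minimizes Row's maximum payoff:
Column X: max payoff to Row = 2
Column Y: max payoff to Row = 5
Column Z: max payoff to Row = 6
Minimum is 2, achieved by column X.
Minimax strategy: X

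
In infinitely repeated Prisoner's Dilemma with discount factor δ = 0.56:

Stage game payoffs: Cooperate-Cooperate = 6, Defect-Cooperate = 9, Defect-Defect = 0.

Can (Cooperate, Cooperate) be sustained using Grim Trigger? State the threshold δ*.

δ* = 0.3333; since δ = 0.56 ≥ 0.3333, cooperation can be sustained

Work:
For Grim Trigger:
Cooperate forever: 6/(1-δ)
Defect then punished: 9 + 0·δ/(1-δ)
Need: 6/(1-δ) ≥ 9 + 0·δ/(1-δ)
Solving: δ ≥ (T-R)/(T-P) = (9-6)/(9-0) = 0.3333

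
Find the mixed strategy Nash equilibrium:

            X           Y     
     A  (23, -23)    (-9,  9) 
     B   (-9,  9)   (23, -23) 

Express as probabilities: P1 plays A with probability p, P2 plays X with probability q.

p = 0.5, q = 0.5

Work:
Find probabilities that make opponent indifferent:
P2 chooses q to make P1 indifferent between A and B
P1 chooses p to make P2 indifferent between X and Y
Mixed NE: P1 plays (A: 0.5, B: 0.5), P2 plays (X: 0.5, Y: 0.5)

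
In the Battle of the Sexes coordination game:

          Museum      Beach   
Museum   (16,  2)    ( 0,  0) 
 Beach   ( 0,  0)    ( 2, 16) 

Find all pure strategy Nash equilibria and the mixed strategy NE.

Pure NE: (Museum, Museum) and (Beach, Beach); Mixed NE: p = 0.8889, q = 0.1111

Work:
Check pure NE:
(Museum, Museum): (16, 2) - no unilateral deviation beneficial
(Beach, Beach): (2, 16) - no unilateral deviation beneficial
Mixed NE: P1 plays Museum with p = 0.8889, P2 plays Museum with q = 0.1111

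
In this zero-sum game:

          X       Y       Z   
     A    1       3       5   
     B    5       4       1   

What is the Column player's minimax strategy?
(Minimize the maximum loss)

Column should play Y, value = 4

Work:
Column player minimizes Row's maximum payoff:
Column X: max payoff to Row = 5
Column Y: max payoff to Row = 4
Column Z: max payoff to Row = 5
Minimum is 4, achieved by column Y.
Minimax strategy: Y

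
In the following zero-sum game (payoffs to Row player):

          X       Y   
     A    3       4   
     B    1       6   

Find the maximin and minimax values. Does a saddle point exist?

Maximin = 3, Minimax = 3, Saddle: True

Work:
Row minimums: [3, 1] → maximin = 3
Column maximums: [3, 6] → minimax = 3
Saddle point exists! Game value = 3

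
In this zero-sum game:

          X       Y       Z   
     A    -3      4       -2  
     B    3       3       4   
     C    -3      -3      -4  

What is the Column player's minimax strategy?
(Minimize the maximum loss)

Column should play X, value = 3

Work:
Column player minimizes Row's maximum payoff:
Column X: max payoff to Row = 3
Column Y: max payoff to Row = 4
Column Z: max payoff to Row = 4
Minimum is 3, achieved by column X.
Minimax strategy: X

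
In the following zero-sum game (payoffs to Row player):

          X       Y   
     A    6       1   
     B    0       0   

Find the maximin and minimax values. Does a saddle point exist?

Maximin = 1, Minimax = 1, Saddle: True

Work:
Row minimums: [1, 0] → maximin = 1
Column maximums: [6, 1] → minimax = 1
Saddle point exists! Game value = 1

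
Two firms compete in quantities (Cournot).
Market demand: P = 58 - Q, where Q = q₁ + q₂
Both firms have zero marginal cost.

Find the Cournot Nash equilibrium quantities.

q₁* = q₂* = 19.33; P* = 19.33

Work:
Profit: π_i = P·q_i = (a - q_i - q_j)·q_i
FOC: ∂π_i/∂q_i = a - 2q_i - q_j = 0
Reaction function: q_i = (58 - q_j)/2
Symmetry: q* = 58/3 = 19.33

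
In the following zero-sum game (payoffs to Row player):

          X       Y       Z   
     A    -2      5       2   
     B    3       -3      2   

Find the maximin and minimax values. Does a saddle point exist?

Maximin = -2, Minimax = 2, Saddle: False

Work:
Row minimums: [-2, -3] → maximin = -2
Column maximums: [3, 5, 2] → minimax = 2
No saddle point (maximin ≠ minimax). Mixed strategy needed.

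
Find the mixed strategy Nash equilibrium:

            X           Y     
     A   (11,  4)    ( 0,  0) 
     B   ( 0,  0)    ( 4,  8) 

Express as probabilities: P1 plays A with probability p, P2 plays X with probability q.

p = 0.6667, q = 0.2667

Work:
Find probabilities that make opponent indifferent:
P2 chooses q to make P1 indifferent between A and B
P1 chooses p to make P2 indifferent between X and Y
Mixed NE: P1 plays (A: 0.6667, B: 0.3333), P2 plays (X: 0.2667, Y: 0.7333)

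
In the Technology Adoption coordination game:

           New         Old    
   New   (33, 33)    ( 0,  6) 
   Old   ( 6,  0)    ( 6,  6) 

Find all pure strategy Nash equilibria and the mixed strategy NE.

Pure NE: (New, New) and (Old, Old); Mixed NE: p = 0.1818, q = 0.1818

Work:
Check pure NE:
(New, New): (33, 33) - no unilateral deviation beneficial
(Old, Old): (6, 6) - no unilateral deviation beneficial
Mixed NE: P1 plays New with p = 0.1818, P2 plays New with q = 0.1818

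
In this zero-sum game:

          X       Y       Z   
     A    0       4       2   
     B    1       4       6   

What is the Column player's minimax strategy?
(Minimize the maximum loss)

Column should play X, value = 1

Work:
Column player minimizes Row's maximum payoff:
Column X: max payoff to Row = 1
Column Y: max payoff to Row = 4
Column Z: max payoff to Row = 6
Minimum is 1, achieved by column X.
Minimax strategy: X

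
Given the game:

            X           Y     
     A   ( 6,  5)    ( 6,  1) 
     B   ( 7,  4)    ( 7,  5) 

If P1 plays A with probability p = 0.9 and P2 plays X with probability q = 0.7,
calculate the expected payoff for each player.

E[P1] = 6.1, E[P2] = 3.85

Work:
E[P1] = p·q·π₁(A,X) + p·(1-q)·π₁(A,Y) + (1-p)·q·π₁(B,X) + (1-p)·(1-q)·π₁(B,Y)
= 0.9·0.7·6 + 0.9·0.3·6 + 0.1·0.7·7 + 0.1·0.3·7
= 6.1

E[P2] = 3.85 (similar calculation)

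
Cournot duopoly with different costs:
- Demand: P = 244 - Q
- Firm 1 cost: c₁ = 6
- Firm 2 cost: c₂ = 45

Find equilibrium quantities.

q₁* = 92.33, q₂* = 53.33

Work:
Reaction: q₁ = (244 - 6 - q₂)/2
Reaction: q₂ = (244 - 45 - q₁)/2
Solve simultaneously:
q₁* = (244 - 2×6 + 45)/3 = 92.33
q₂* = (244 - 2×45 + 6)/3 = 53.33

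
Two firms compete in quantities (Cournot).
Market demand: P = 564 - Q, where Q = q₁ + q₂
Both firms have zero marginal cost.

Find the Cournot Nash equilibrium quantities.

q₁* = q₂* = 188.0; P* = 188.0

Work:
Profit: π_i = P·q_i = (a - q_i - q_j)·q_i
FOC: ∂π_i/∂q_i = a - 2q_i - q_j = 0
Reaction function: q_i = (564 - q_j)/2
Symmetry: q* = 564/3 = 188.0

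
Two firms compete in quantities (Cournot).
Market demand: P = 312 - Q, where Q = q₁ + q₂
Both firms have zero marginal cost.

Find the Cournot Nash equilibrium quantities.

q₁* = q₂* = 104.0; P* = 104.0

Work:
Profit: π_i = P·q_i = (a - q_i - q_j)·q_i
FOC: ∂π_i/∂q_i = a - 2q_i - q_j = 0
Reaction function: q_i = (312 - q_j)/2
Symmetry: q* = 312/3 = 104.0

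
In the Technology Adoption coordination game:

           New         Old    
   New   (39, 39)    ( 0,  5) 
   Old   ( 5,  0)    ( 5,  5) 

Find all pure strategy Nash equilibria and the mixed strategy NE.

Pure NE: (New, New) and (Old, Old); Mixed NE: p = 0.1282, q = 0.1282

Work:
Check pure NE:
(New, New): (39, 39) - no unilateral deviation beneficial
(Old, Old): (5, 5) - no unilateral deviation beneficial
Mixed NE: P1 plays New with p = 0.1282, P2 plays New with q = 0.1282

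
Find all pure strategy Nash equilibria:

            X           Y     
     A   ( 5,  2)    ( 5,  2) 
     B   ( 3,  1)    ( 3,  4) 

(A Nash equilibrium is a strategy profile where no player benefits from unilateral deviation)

Nash equilibrium: (A, X), (A, Y)

Work:
Best responses:
  P1 vs X: payoffs [5, 3] → best response A (payoff 5)
  P1 vs Y: payoffs [5, 3] → best response A (payoff 5)
  P2 vs A: payoffs [2, 2] → best response X/Y (payoff 2)
  P2 vs B: payoffs [1, 4] → best response Y (payoff 4)
Mutual best responses: (A,X), (A,Y) → Nash equilibria.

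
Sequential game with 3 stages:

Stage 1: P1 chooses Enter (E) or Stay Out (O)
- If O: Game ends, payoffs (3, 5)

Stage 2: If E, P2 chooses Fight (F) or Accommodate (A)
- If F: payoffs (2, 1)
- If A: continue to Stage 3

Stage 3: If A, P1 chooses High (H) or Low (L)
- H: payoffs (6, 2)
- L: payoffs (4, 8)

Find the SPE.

SPE: (E, A, H); Outcome (6, 2)

Work:
Stage 3: P1 chooses H (6 vs 4)
Stage 2: P2: F->1, A->2 (anticipating H). Choose A
Stage 1: P1: O->3, E->6 (anticipating A, H). Choose E
SPE path: E -> A -> H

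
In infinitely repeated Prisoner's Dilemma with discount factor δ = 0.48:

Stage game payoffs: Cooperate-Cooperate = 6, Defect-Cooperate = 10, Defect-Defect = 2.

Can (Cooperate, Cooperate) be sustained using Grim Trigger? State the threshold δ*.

δ* = 0.5; since δ = 0.48 < 0.5, cooperation cannot be sustained

Work:
For Grim Trigger:
Cooperate forever: 6/(1-δ)
Defect then punished: 10 + 2·δ/(1-δ)
Need: 6/(1-δ) ≥ 10 + 2·δ/(1-δ)
Solving: δ ≥ (T-R)/(T-P) = (10-6)/(10-2) = 0.5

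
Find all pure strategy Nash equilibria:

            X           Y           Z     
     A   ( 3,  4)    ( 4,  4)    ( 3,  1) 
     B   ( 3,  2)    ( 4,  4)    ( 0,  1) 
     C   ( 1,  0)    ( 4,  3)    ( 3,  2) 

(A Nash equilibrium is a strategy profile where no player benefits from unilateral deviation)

Nash equilibrium: (A, X), (A, Y), (B, Y), (C, Y)

Work:
Best responses:
  P1 vs X: payoffs [3, 3, 1] → best response A/B (payoff 3)
  P1 vs Y: payoffs [4, 4, 4] → best response A/B/C (payoff 4)
  P1 vs Z: payoffs [3, 0, 3] → best response A/C (payoff 3)
  P2 vs A: payoffs [4, 4, 1] → best response X/Y (payoff 4)
  P2 vs B: payoffs [2, 4, 1] → best response Y (payoff 4)
  P2 vs C: payoffs [0, 3, 2] → best response Y (payoff 3)
Mutual best responses: (A,X), (A,Y), (B,Y), (C,Y) → Nash equilibria.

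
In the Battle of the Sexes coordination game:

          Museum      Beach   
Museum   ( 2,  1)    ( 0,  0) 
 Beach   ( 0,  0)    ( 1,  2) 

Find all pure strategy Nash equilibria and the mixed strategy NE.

Pure NE: (Museum, Museum) and (Beach, Beach); Mixed NE: p = 0.6667, q = 0.3333

Work:
Check pure NE:
(Museum, Museum): (2, 1) - no unilateral deviation beneficial
(Beach, Beach): (1, 2) - no unilateral deviation beneficial
Mixed NE: P1 plays Museum with p = 0.6667, P2 plays Museum with q = 0.3333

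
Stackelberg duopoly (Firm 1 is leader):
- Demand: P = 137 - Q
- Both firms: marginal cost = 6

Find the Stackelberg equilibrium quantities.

q₁* (leader) = 65.5, q₂* (follower) = 32.75

Work:
Follower's reaction: q₂ = (a - c - q₁)/2
Leader substitutes: π₁ = q₁·(a - q₁ - (a-c-q₁)/2 - c)
FOC: q₁* = (137 - 6)/2 = 65.50
Then: q₂* = (137 - 6 - 65.5)/2 = 32.75
Leader has first-mover advantage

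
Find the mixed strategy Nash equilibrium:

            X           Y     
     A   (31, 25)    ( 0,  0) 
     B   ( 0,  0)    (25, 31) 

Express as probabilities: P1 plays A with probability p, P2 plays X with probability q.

p = 0.5536, q = 0.4464

Work:
Find probabilities that make opponent indifferent:
P2 chooses q to make P1 indifferent between A and B
P1 chooses p to make P2 indifferent between X and Y
Mixed NE: P1 plays (A: 0.5536, B: 0.4464), P2 plays (X: 0.4464, Y: 0.5536)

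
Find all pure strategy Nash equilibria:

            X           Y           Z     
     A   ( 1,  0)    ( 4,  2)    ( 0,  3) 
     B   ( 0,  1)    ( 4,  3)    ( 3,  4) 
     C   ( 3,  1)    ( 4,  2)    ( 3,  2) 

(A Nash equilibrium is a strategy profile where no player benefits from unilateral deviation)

Nash equilibrium: (B, Z), (C, Y), (C, Z)

Work:
Best responses:
  P1 vs X: payoffs [1, 0, 3] → best response C (payoff 3)
  P1 vs Y: payoffs [4, 4, 4] → best response A/B/C (payoff 4)
  P1 vs Z: payoffs [0, 3, 3] → best response B/C (payoff 3)
  P2 vs A: payoffs [0, 2, 3] → best response Z (payoff 3)
  P2 vs B: payoffs [1, 3, 4] → best response Z (payoff 4)
  P2 vs C: payoffs [1, 2, 2] → best response Y/Z (payoff 2)
Mutual best responses: (B,Z), (C,Y), (C,Z) → Nash equilibria.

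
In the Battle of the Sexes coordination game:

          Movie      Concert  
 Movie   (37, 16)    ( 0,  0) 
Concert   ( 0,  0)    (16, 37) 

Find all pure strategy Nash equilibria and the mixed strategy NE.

Pure NE: (Movie, Movie) and (Concert, Concert); Mixed NE: p = 0.6981, q = 0.3019

Work:
Check pure NE:
(Movie, Movie): (37, 16) - no unilateral deviation beneficial
(Concert, Concert): (16, 37) - no unilateral deviation beneficial
Mixed NE: P1 plays Movie with p = 0.6981, P2 plays Movie with q = 0.3019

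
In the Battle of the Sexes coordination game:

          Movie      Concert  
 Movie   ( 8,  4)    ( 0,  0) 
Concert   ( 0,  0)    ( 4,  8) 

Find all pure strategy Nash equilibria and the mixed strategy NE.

Pure NE: (Movie, Movie) and (Concert, Concert); Mixed NE: p = 0.6667, q = 0.3333

Work:
Check pure NE:
(Movie, Movie): (8, 4) - no unilateral deviation beneficial
(Concert, Concert): (4, 8) - no unilateral deviation beneficial
Mixed NE: P1 plays Movie with p = 0.6667, P2 plays Movie with q = 0.3333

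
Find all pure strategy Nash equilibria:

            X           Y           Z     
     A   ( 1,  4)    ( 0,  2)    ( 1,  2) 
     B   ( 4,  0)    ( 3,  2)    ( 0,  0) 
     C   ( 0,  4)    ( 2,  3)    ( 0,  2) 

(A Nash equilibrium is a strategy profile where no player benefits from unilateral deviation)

Nash equilibrium: (B, Y)

Work:
Best responses:
  P1 vs X: payoffs [1, 4, 0] → best response B (payoff 4)
  P1 vs Y: payoffs [0, 3, 2] → best response B (payoff 3)
  P1 vs Z: payoffs [1, 0, 0] → best response A (payoff 1)
  P2 vs A: payoffs [4, 2, 2] → best response X (payoff 4)
  P2 vs B: payoffs [0, 2, 0] → best response Y (payoff 2)
  P2 vs C: payoffs [4, 3, 2] → best response X (payoff 4)
Mutual best responses: (B,Y) → Nash equilibria.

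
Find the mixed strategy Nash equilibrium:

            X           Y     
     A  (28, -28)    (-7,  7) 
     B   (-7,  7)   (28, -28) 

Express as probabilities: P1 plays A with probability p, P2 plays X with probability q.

p = 0.5, q = 0.5

Work:
Find probabilities that make opponent indifferent:
P2 chooses q to make P1 indifferent between A and B
P1 chooses p to make P2 indifferent between X and Y
Mixed NE: P1 plays (A: 0.5, B: 0.5), P2 plays (X: 0.5, Y: 0.5)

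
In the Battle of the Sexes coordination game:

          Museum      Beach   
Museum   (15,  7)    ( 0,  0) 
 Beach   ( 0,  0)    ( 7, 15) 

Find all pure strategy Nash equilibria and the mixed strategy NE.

Pure NE: (Museum, Museum) and (Beach, Beach); Mixed NE: p = 0.6818, q = 0.3182

Work:
Check pure NE:
(Museum, Museum): (15, 7) - no unilateral deviation beneficial
(Beach, Beach): (7, 15) - no unilateral deviation beneficial
Mixed NE: P1 plays Museum with p = 0.6818, P2 plays Museum with q = 0.3182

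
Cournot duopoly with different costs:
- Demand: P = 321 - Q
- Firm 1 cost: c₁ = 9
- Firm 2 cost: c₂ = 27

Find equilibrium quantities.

q₁* = 110.0, q₂* = 92.0

Work:
Reaction: q₁ = (321 - 9 - q₂)/2
Reaction: q₂ = (321 - 27 - q₁)/2
Solve simultaneously:
q₁* = (321 - 2×9 + 27)/3 = 110.0
q₂* = (321 - 2×27 + 9)/3 = 92.0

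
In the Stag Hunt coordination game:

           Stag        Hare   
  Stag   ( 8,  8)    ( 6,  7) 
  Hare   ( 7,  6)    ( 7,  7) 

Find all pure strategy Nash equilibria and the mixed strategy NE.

Pure NE: (Stag, Stag) and (Hare, Hare); Mixed NE: p = 0.5, q = 0.5

Work:
Check pure NE:
(Stag, Stag): (8, 8) - no unilateral deviation beneficial
(Hare, Hare): (7, 7) - no unilateral deviation beneficial
Mixed NE: P1 plays Stag with p = 0.5, P2 plays Stag with q = 0.5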